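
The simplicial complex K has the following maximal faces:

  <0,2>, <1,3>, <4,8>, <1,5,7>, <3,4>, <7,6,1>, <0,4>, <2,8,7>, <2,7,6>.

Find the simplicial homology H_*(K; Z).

H_0 ≅ Z,  H_1 ≅ Z^2,  H_2 = 0.

We work with the vertex ordering 0 < 1 < 2 < 3 < 4 < 5 < 6 < 7 < 8. The simplices of K, each written with vertices in increasing order, are:

  0-simplices (9): [0], [1], [2], [3], [4], [5], [6], [7], [8]
  1-simplices (14): [0,2], [0,4], [1,3], [1,5], [1,6], [1,7], [2,6], [2,7], [2,8], [3,4], [4,8], [5,7], [6,7], [7,8]
  2-simplices (4): [1,5,7], [1,6,7], [2,6,7], [2,7,8]

so the chain groups are C_0 ≅ Z^9, C_1 ≅ Z^14, C_2 ≅ Z^4.

Boundary ∂_1: C_1 → C_0 is given by ∂[p,q] = [q] − [p]. For instance
  ∂[5,7] = [7] − [5].
As a 9×14 matrix over Z this has rank 8, with invariant factors (1,1,1,1,1,1,1,1).

∂_2: C_2 → C_1 acts by ∂[p,q,r] = [q,r] − [p,r] + [p,q]. For instance
  ∂[1,5,7] = [5,7] − [1,7] + [1,5],
  ∂[2,6,7] = [6,7] − [2,7] + [2,6].
As a 14×4 matrix over Z this has rank 4, with invariant factors (1,1,1,1).

Computing H_k = (kernel of ∂_k) / (image of ∂_{k+1}):

  H_0: rank C_0 − rank ∂_1 = 9 − 8 = 1, and the invariant factors of ∂_1 are all 1, so H_0 = Z.
  H_1: rank ker ∂_1 − rank ∂_2 = (14 − 8) − 4 = 2, and the invariant factors of ∂_2 are all 1, so H_1 = Z^2.
  H_2: rank ker ∂_2 − rank ∂_3 = (4 − 4) − 0 = 0, and there is no ∂_3, so H_2 = 0.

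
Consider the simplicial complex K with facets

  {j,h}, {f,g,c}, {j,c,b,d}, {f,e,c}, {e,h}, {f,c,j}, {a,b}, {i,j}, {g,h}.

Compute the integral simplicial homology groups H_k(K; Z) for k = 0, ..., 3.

Take the total order a < b < c < d < e < f < g < h < i < j on the vertex set. Then K (dimension 3) consists of the simplices:

  0-simplices (10): a, b, c, d, e, f, g, h, i, j
  1-simplices (17): ab, bc, bd, bj, cd, ce, cf, cg, cj, dj, ef, eh, fg, fj, gh, hj, ij
  2-simplices (7): bcd, bcj, bdj, cdj, cef, cfg, cfj
  3-simplices (1): bcdj

Hence C_0 ≅ Z^10, C_1 ≅ Z^17, C_2 ≅ Z^7, C_3 ≅ Z^1.

The boundary map ∂_1: C_1 → C_0 maps an edge to its endpoints' difference, ∂[p,q] = q − p.
As a 10×17 matrix over Z this has rank 9, with invariant factors (1,1,1,1,1,1,1,1,1).

Boundary ∂_2: C_2 → C_1 maps a triangle to the signed sum of its edges. For instance
  ∂bdj = dj − bj + bd,
  ∂cdj = dj − cj + cd.
The 17×7 boundary matrix has rank 6 and Smith normal form diag(1,1,1,1,1,1).

∂_3: C_3 → C_2 sends each 3-simplex σ to the alternating sum Σ_i (−1)^i (σ with its i-th vertex removed). For instance
  ∂bcdj = cdj − bdj + bcj − bcd.
As a 7×1 matrix over Z this has rank 1, with invariant factors (1).

Reading off H_k = ker ∂_k / im ∂_{k+1}:

  H_0: rank C_0 − rank ∂_1 = 10 − 9 = 1, and the invariant factors of ∂_1 are all 1, so H_0 = Z.
  H_1: rank ker ∂_1 − rank ∂_2 = (17 − 9) − 6 = 2, and the invariant factors of ∂_2 are all 1, so H_1 = Z^2.
  H_2: rank ker ∂_2 − rank ∂_3 = (7 − 6) − 1 = 0, and the invariant factors of ∂_3 are all 1, so H_2 = 0.
  H_3: rank ker ∂_3 − rank ∂_4 = (1 − 1) − 0 = 0, and there is no ∂_4, so H_3 = 0.

As a check, the Euler characteristic is 10 − 17 + 7 − 1 = -1, which agrees with 1 − 2 + 0 − 0 = -1.

H_0 = Z,  H_1 = Z^2,  H_2 = 0,  H_3 = 0.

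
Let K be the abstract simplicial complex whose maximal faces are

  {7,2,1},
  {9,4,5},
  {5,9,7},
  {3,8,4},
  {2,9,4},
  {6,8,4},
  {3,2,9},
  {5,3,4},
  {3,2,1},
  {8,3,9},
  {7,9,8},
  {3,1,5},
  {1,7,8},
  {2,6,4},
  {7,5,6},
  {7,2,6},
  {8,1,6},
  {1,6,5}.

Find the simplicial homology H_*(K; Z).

H_0 ≅ Z,  H_1 ≅ Z ⊕ Z/2,  H_2 = 0.

Order the vertices as 1 < 2 < 3 < 4 < 5 < 6 < 7 < 8 < 9. Listing each simplex with vertices in this order, K has dimension 2 with simplices:

  0-simplices (9): [1], [2], [3], [4], [5], [6], [7], [8], [9]
  1-simplices (27): (27 of them)
  2-simplices (18): [1,2,3], [1,2,7], [1,3,5], [1,5,6], [1,6,8], [1,7,8], [2,3,9], [2,4,6], [2,4,9], [2,6,7], [3,4,5], [3,4,8], [3,8,9], [4,5,9], [4,6,8], [5,6,7], [5,7,9], [7,8,9]

so the chain groups are C_0 ≅ Z^9, C_1 ≅ Z^27, C_2 ≅ Z^18.

∂_1: C_1 → C_0 sends each edge [p,q] (with p < q) to q − p.
This gives a 9×27 integer matrix of rank 8; reducing to Smith normal form yields diagonal entries (1,1,1,1,1,1,1,1).

The boundary map ∂_2: C_2 → C_1 acts by ∂[p,q,r] = [q,r] − [p,r] + [p,q]. For instance
  ∂[1,5,6] = [5,6] − [1,6] + [1,5],
  ∂[1,6,8] = [6,8] − [1,8] + [1,6].
The 27×18 boundary matrix has rank 18 and Smith normal form diag(1,1,1,1,1,1,1,1,1,1,1,1,1,1,1,1,1,2).

Now H_k = ker ∂_k / im ∂_{k+1}, so:

  H_0: rank C_0 − rank ∂_1 = 9 − 8 = 1, and the invariant factors of ∂_1 are all 1, so H_0 = Z.
  H_1: rank ker ∂_1 − rank ∂_2 = (27 − 8) − 18 = 1, and ∂_2 has invariant factor 2 > 1, so H_1 = Z ⊕ Z/2.
  H_2: rank ker ∂_2 − rank ∂_3 = (18 − 18) − 0 = 0, and there is no ∂_3, so H_2 = 0.

As a check, the Euler characteristic is 9 − 27 + 18 = 0, which agrees with 1 − 1 + 0 = 0.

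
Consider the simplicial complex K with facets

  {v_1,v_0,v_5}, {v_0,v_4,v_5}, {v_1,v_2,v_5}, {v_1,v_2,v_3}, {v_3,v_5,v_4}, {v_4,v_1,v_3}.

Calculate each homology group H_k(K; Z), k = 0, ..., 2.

H_0 = Z,  H_1 = Z,  H_2 = 0.

Order the vertices as v_0 < v_1 < v_2 < v_3 < v_4 < v_5. Listing each simplex with vertices in this order, K has dimension 2 with simplices:

  0-simplices (6): [v_0], [v_1], [v_2], [v_3], [v_4], [v_5]
  1-simplices (12): [v_0,v_1], [v_0,v_4], [v_0,v_5], [v_1,v_2], [v_1,v_3], [v_1,v_4], [v_1,v_5], [v_2,v_3], [v_2,v_5], [v_3,v_4], [v_3,v_5], [v_4,v_5]
  2-simplices (6): [v_0,v_1,v_5], [v_0,v_4,v_5], [v_1,v_2,v_3], [v_1,v_2,v_5], [v_1,v_3,v_4], [v_3,v_4,v_5]

Hence C_0 ≅ Z^6, C_1 ≅ Z^12, C_2 ≅ Z^6.

∂_1: C_1 → C_0 sends each edge [p,q] (with p < q) to q − p. For instance
  ∂[v_1,v_5] = [v_5] − [v_1].
This gives a 6×12 integer matrix of rank 5; reducing to Smith normal form yields diagonal entries (1,1,1,1,1).

Boundary ∂_2: C_2 → C_1 acts by ∂[p,q,r] = [q,r] − [p,r] + [p,q]. For instance
  ∂[v_1,v_3,v_4] = [v_3,v_4] − [v_1,v_4] + [v_1,v_3],
  ∂[v_1,v_2,v_5] = [v_2,v_5] − [v_1,v_5] + [v_1,v_2].
The 12×6 boundary matrix has rank 6 and Smith normal form diag(1,1,1,1,1,1).

Reading off H_k = ker ∂_k / im ∂_{k+1}:

  H_0: rank C_0 − rank ∂_1 = 6 − 5 = 1, and the invariant factors of ∂_1 are all 1, so H_0 ≅ Z.
  H_1: rank ker ∂_1 − rank ∂_2 = (12 − 5) − 6 = 1, and the invariant factors of ∂_2 are all 1, so H_1 ≅ Z.
  H_2: rank ker ∂_2 − rank ∂_3 = (6 − 6) − 0 = 0, and there is no ∂_3, so H_2 ≅ 0.

(K is a triangulation of the cylinder S^1 x I.)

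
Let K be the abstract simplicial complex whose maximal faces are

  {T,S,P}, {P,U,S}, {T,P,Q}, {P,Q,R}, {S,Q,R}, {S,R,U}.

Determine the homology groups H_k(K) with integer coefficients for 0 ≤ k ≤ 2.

K has 6 vertices, 12 edges, 6 triangles.
rank ∂_0 = 0, rank ∂_1 = 5 ⇒ b_0 = 6 − 0 − 5 = 1; all invariant factors of ∂_1 are 1 so no torsion. So H_0 ≅ Z.
rank ∂_1 = 5, rank ∂_2 = 6 ⇒ b_1 = 12 − 5 − 6 = 1; all invariant factors of ∂_2 are 1 so no torsion. So H_1 ≅ Z.
rank ∂_2 = 6, rank ∂_3 = 0 ⇒ b_2 = 6 − 6 − 0 = 0. So H_2 ≅ 0.

H_0 ≅ Z,  H_1 ≅ Z,  H_2 = 0.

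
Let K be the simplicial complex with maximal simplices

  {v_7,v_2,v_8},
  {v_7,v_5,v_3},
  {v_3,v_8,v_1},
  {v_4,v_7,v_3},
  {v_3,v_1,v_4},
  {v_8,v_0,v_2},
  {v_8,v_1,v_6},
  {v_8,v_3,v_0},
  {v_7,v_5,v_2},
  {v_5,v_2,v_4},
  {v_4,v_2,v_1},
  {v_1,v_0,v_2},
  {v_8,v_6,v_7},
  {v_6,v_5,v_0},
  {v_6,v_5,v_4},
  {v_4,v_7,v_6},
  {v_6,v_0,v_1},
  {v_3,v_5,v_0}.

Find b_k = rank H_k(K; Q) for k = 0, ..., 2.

b_0 = 1, b_1 = 1, b_2 = 0.

Order the vertices as v_0 < v_1 < v_2 < v_3 < v_4 < v_5 < v_6 < v_7 < v_8. Listing each simplex with vertices in this order, K has dimension 2 with simplices:

  0-simplices (9): [v_0], [v_1], [v_2], [v_3], [v_4], [v_5], [v_6], [v_7], [v_8]
  1-simplices (27): (27 of them)
  2-simplices (18): (18 of them)

Hence C_0 ≅ Z^9, C_1 ≅ Z^27, C_2 ≅ Z^18.

Boundary ∂_1: C_1 → C_0 maps an edge to its endpoints' difference, ∂[p,q] = q − p. For instance
  ∂[v_1,v_3] = [v_3] − [v_1].
As a 9×27 matrix over Z this has rank 8, with invariant factors (1,1,1,1,1,1,1,1).

∂_2: C_2 → C_1 sends each 2-simplex [p,q,r] to [q,r] − [p,r] + [p,q]. For instance
  ∂[v_2,v_4,v_5] = [v_4,v_5] − [v_2,v_5] + [v_2,v_4],
  ∂[v_0,v_3,v_5] = [v_3,v_5] − [v_0,v_5] + [v_0,v_3].
The resulting 27×18 matrix has rank 18, and its Smith normal form has invariant factors (1,1,1,1,1,1,1,1,1,1,1,1,1,1,1,1,1,2).

Computing H_k = (kernel of ∂_k) / (image of ∂_{k+1}):

  H_0: rank C_0 − rank ∂_1 = 9 − 8 = 1, and the invariant factors of ∂_1 are all 1, so H_0 = Z.
  H_1: rank ker ∂_1 − rank ∂_2 = (27 − 8) − 18 = 1, and ∂_2 has invariant factor 2 > 1, so H_1 = Z × Z/2.
  H_2: rank ker ∂_2 − rank ∂_3 = (18 − 18) − 0 = 0, and there is no ∂_3, so H_2 = 0.

Hence the Betti numbers are b_0 = 1, b_1 = 1, b_2 = 0.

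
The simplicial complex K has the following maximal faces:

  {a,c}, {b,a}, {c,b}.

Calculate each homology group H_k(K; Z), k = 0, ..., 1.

K has 3 vertices, 3 edges.
rank ∂_0 = 0, rank ∂_1 = 2 ⇒ b_0 = 3 − 0 − 2 = 1; all invariant factors of ∂_1 are 1 so no torsion. So H_0 = Z.
rank ∂_1 = 2, rank ∂_2 = 0 ⇒ b_1 = 3 − 2 − 0 = 1. So H_1 = Z.

H_0 = Z,  H_1 = Z.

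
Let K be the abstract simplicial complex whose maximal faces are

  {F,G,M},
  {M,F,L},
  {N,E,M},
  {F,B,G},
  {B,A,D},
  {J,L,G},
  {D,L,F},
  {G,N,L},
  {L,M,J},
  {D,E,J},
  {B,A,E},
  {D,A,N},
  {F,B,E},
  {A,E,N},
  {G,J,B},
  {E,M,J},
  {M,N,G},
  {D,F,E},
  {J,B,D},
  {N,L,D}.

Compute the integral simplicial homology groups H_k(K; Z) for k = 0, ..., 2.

H_0 = Z,  H_1 = Z ⊕ Z_2,  H_2 = 0.

Take the total order A < B < D < E < F < G < J < L < M < N on the vertex set. Then K (dimension 2) consists of the simplices:

  0-simplices (10): A, B, D, E, F, G, J, L, M, N
  1-simplices (30): AB, AD, AE, AN, BD, BE, BF, BG, BJ, DE, DF, DJ, DL, DN, EF, EJ, EM, EN, FG, FL, FM, GJ, GL, GM, GN, JL, JM, LM, LN, MN
  2-simplices (20): ABD, ABE, ADN, AEN, BDJ, BEF, BFG, BGJ, DEF, DEJ, DFL, DLN, EJM, EMN, FGM, FLM, GJL, GLN, GMN, JLM

giving chain groups C_0 ≅ Z^10, C_1 ≅ Z^30, C_2 ≅ Z^20.

∂_1: C_1 → C_0 maps an edge to its endpoints' difference, ∂[p,q] = q − p.
The resulting 10×30 matrix has rank 9, and its Smith normal form has invariant factors (1,1,1,1,1,1,1,1,1).

Boundary ∂_2: C_2 → C_1 maps a triangle to the signed sum of its edges. For instance
  ∂ADN = DN − AN + AD,
  ∂EJM = JM − EM + EJ.
The 30×20 boundary matrix has rank 20 and Smith normal form diag(1,1,1,1,1,1,1,1,1,1,1,1,1,1,1,1,1,1,1,2).

Computing H_k = (kernel of ∂_k) / (image of ∂_{k+1}):

  H_0: rank C_0 − rank ∂_1 = 10 − 9 = 1, and the invariant factors of ∂_1 are all 1, so H_0 ≅ Z.
  H_1: rank ker ∂_1 − rank ∂_2 = (30 − 9) − 20 = 1, and ∂_2 has invariant factor 2 > 1, so H_1 ≅ Z ⊕ Z_2.
  H_2: rank ker ∂_2 − rank ∂_3 = (20 − 20) − 0 = 0, and there is no ∂_3, so H_2 ≅ 0.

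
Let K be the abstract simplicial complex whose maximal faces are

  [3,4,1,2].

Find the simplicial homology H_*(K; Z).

H_0 ≅ Z,  H_1 = 0,  H_2 = 0,  H_3 = 0.

Fix the vertex order 1 < 2 < 3 < 4 and write every simplex with vertices in increasing order. Then dim K = 3 and the simplices of K are:

  0-simplices (4): [1], [2], [3], [4]
  1-simplices (6): [1,2], [1,3], [1,4], [2,3], [2,4], [3,4]
  2-simplices (4): [1,2,3], [1,2,4], [1,3,4], [2,3,4]
  3-simplices (1): [1,2,3,4]

so the chain groups are C_0 ≅ Z^4, C_1 ≅ Z^6, C_2 ≅ Z^4, C_3 ≅ Z^1.

Boundary ∂_1: C_1 → C_0 is given by ∂[p,q] = [q] − [p].
The resulting 4×6 matrix has rank 3, and its Smith normal form has invariant factors (1,1,1).

The boundary map ∂_2: C_2 → C_1 maps a triangle to the signed sum of its edges. For instance
  ∂[1,2,3] = [2,3] − [1,3] + [1,2],
  ∂[1,3,4] = [3,4] − [1,4] + [1,3].
The 6×4 boundary matrix has rank 3 and Smith normal form diag(1,1,1).

∂_3: C_3 → C_2 sends each 3-simplex σ to the alternating sum Σ_i (−1)^i (σ with its i-th vertex removed). For instance
  ∂[1,2,3,4] = [2,3,4] − [1,3,4] + [1,2,4] − [1,2,3].
As a 4×1 matrix over Z this has rank 1, with invariant factors (1).

Computing H_k = (kernel of ∂_k) / (image of ∂_{k+1}):

  H_0: rank C_0 − rank ∂_1 = 4 − 3 = 1, and the invariant factors of ∂_1 are all 1, so H_0 = Z.
  H_1: rank ker ∂_1 − rank ∂_2 = (6 − 3) − 3 = 0, and the invariant factors of ∂_2 are all 1, so H_1 = 0.
  H_2: rank ker ∂_2 − rank ∂_3 = (4 − 3) − 1 = 0, and the invariant factors of ∂_3 are all 1, so H_2 = 0.
  H_3: rank ker ∂_3 − rank ∂_4 = (1 − 1) − 0 = 0, and there is no ∂_4, so H_3 = 0.

As a check, the Euler characteristic is 4 − 6 + 4 − 1 = 1, which agrees with 1 − 0 + 0 − 0 = 1.
(K is a triangulation of the 3-simplex.)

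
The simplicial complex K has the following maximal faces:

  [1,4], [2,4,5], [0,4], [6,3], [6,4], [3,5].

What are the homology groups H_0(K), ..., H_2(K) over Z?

Fix the vertex order 0 < 1 < 2 < 3 < 4 < 5 < 6 and write every simplex with vertices in increasing order. Then dim K = 2 and the simplices of K are:

  0-simplices (7): [0], [1], [2], [3], [4], [5], [6]
  1-simplices (8): [0,4], [1,4], [2,4], [2,5], [3,5], [3,6], [4,5], [4,6]
  2-simplices (1): [2,4,5]

Hence C_0 ≅ Z^7, C_1 ≅ Z^8, C_2 ≅ Z^1.

The boundary map ∂_1: C_1 → C_0 is given by ∂[p,q] = [q] − [p]. For instance
  ∂[2,5] = [5] − [2].
As a 7×8 matrix over Z this has rank 6, with invariant factors (1,1,1,1,1,1).

Boundary ∂_2: C_2 → C_1 maps a triangle to the signed sum of its edges. For instance
  ∂[2,4,5] = [4,5] − [2,5] + [2,4].
As a 8×1 matrix over Z this has rank 1, with invariant factors (1).

Reading off H_k = ker ∂_k / im ∂_{k+1}:

  H_0: rank C_0 − rank ∂_1 = 7 − 6 = 1, and the invariant factors of ∂_1 are all 1, so H_0 ≅ Z.
  H_1: rank ker ∂_1 − rank ∂_2 = (8 − 6) − 1 = 1, and the invariant factors of ∂_2 are all 1, so H_1 ≅ Z.
  H_2: rank ker ∂_2 − rank ∂_3 = (1 − 1) − 0 = 0, and there is no ∂_3, so H_2 ≅ 0.

As a check, the Euler characteristic is 7 − 8 + 1 = 0, which agrees with 1 − 1 + 0 = 0.

H_0 ≅ Z,  H_1 ≅ Z,  H_2 = 0.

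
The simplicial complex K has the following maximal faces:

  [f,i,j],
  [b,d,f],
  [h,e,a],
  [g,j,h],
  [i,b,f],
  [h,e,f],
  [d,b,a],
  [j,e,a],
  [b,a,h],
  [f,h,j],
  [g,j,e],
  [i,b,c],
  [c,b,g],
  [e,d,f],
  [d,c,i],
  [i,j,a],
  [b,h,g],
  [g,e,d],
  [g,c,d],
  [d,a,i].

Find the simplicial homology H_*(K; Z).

K has 10 vertices, 30 edges, 20 triangles.
rank ∂_0 = 0, rank ∂_1 = 9 ⇒ b_0 = 10 − 0 − 9 = 1; all invariant factors of ∂_1 are 1 so no torsion. So H_0 = Z.
rank ∂_1 = 9, rank ∂_2 = 20 ⇒ b_1 = 30 − 9 − 20 = 1; ∂_2 has invariant factor(s) [2] giving torsion. So H_1 = Z ⊕ Z/2.
rank ∂_2 = 20, rank ∂_3 = 0 ⇒ b_2 = 20 − 20 − 0 = 0. So H_2 = 0.

H_0 = Z,  H_1 = Z ⊕ Z/2,  H_2 = 0.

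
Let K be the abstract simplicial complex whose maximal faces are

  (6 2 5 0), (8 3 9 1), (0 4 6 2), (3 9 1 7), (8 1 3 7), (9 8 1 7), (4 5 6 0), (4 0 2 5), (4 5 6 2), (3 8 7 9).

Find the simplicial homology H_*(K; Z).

We work with the vertex ordering 0 < 1 < 2 < 3 < 4 < 5 < 6 < 7 < 8 < 9. The simplices of K, each written with vertices in increasing order, are:

  0-simplices (10): [0], [1], [2], [3], [4], [5], [6], [7], [8], [9]
  1-simplices (20): [0,2], [0,4], [0,5], [0,6], [1,3], [1,7], [1,8], [1,9], [2,4], [2,5], [2,6], [3,7], [3,8], [3,9], [4,5], [4,6], [5,6], [7,8], [7,9], [8,9]
  2-simplices (20): (20 of them)
  3-simplices (10): [0,2,4,5], [0,2,4,6], [0,2,5,6], [0,4,5,6], [1,3,7,8], [1,3,7,9], [1,3,8,9], [1,7,8,9], [2,4,5,6], [3,7,8,9]

giving chain groups C_0 ≅ Z^10, C_1 ≅ Z^20, C_2 ≅ Z^20, C_3 ≅ Z^10.

Boundary ∂_1: C_1 → C_0 sends each edge [p,q] (with p < q) to q − p. For instance
  ∂[0,2] = [2] − [0].
The resulting 10×20 matrix has rank 8, and its Smith normal form has invariant factors (1,1,1,1,1,1,1,1).

∂_2: C_2 → C_1 acts by ∂[p,q,r] = [q,r] − [p,r] + [p,q]. For instance
  ∂[2,4,6] = [4,6] − [2,6] + [2,4],
  ∂[1,7,8] = [7,8] − [1,8] + [1,7].
This gives a 20×20 integer matrix of rank 12; reducing to Smith normal form yields diagonal entries (1,1,1,1,1,1,1,1,1,1,1,1).

∂_3: C_3 → C_2 sends each 3-simplex σ to the alternating sum Σ_i (−1)^i (σ with its i-th vertex removed). For instance
  ∂[1,7,8,9] = [7,8,9] − [1,8,9] + [1,7,9] − [1,7,8],
  ∂[0,2,4,6] = [2,4,6] − [0,4,6] + [0,2,6] − [0,2,4].
This gives a 20×10 integer matrix of rank 8; reducing to Smith normal form yields diagonal entries (1,1,1,1,1,1,1,1).

From H_k ≅ ker(∂_k) / im(∂_{k+1}) we obtain:

  H_0: rank C_0 − rank ∂_1 = 10 − 8 = 2, and the invariant factors of ∂_1 are all 1, so H_0 = Z^2.
  H_1: rank ker ∂_1 − rank ∂_2 = (20 − 8) − 12 = 0, and the invariant factors of ∂_2 are all 1, so H_1 = 0.
  H_2: rank ker ∂_2 − rank ∂_3 = (20 − 12) − 8 = 0, and the invariant factors of ∂_3 are all 1, so H_2 = 0.
  H_3: rank ker ∂_3 − rank ∂_4 = (10 − 8) − 0 = 2, and there is no ∂_4, so H_3 = Z^2.

H_0 = Z^2,  H_1 = 0,  H_2 = 0,  H_3 = Z^2.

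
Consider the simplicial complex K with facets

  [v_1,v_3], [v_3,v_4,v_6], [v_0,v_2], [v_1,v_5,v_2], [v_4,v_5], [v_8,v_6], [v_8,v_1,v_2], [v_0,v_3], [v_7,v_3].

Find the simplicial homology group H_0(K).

Take the total order v_0 < v_1 < v_2 < v_3 < v_4 < v_5 < v_6 < v_7 < v_8 on the vertex set. Then K (dimension 2) consists of the simplices:

  0-simplices (9): [v_0], [v_1], [v_2], [v_3], [v_4], [v_5], [v_6], [v_7], [v_8]
  1-simplices (14): [v_0,v_2], [v_0,v_3], [v_1,v_2], [v_1,v_3], [v_1,v_5], [v_1,v_8], [v_2,v_5], [v_2,v_8], [v_3,v_4], [v_3,v_6], [v_3,v_7], [v_4,v_5], [v_4,v_6], [v_6,v_8]
  2-simplices (3): [v_1,v_2,v_5], [v_1,v_2,v_8], [v_3,v_4,v_6]

Hence C_0 ≅ Z^9, C_1 ≅ Z^14, C_2 ≅ Z^3.

The boundary map ∂_1: C_1 → C_0 is given by ∂[p,q] = [q] − [p]. For instance
  ∂[v_1,v_8] = [v_8] − [v_1].
The resulting 9×14 matrix has rank 8, and its Smith normal form has invariant factors (1,1,1,1,1,1,1,1).

Boundary ∂_2: C_2 → C_1 sends each 2-simplex [p,q,r] to [q,r] − [p,r] + [p,q]. For instance
  ∂[v_1,v_2,v_8] = [v_2,v_8] − [v_1,v_8] + [v_1,v_2],
  ∂[v_3,v_4,v_6] = [v_4,v_6] − [v_3,v_6] + [v_3,v_4].
The 14×3 boundary matrix has rank 3 and Smith normal form diag(1,1,1).

Reading off H_k = ker ∂_k / im ∂_{k+1}:

  H_0: rank C_0 − rank ∂_1 = 9 − 8 = 1, and the invariant factors of ∂_1 are all 1, so H_0 ≅ Z.

H_0 ≅ Z.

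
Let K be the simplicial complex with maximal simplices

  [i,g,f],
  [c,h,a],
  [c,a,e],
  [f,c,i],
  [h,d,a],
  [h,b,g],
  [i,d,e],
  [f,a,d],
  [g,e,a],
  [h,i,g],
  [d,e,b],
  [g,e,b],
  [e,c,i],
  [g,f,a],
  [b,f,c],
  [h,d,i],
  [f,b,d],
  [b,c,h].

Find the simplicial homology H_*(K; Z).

H_0 = Z,  H_1 = Z^2,  H_2 = Z.

Take the total order a < b < c < d < e < f < g < h < i on the vertex set. Then K (dimension 2) consists of the simplices:

  0-simplices (9): a, b, c, d, e, f, g, h, i
  1-simplices (27): ac, ad, ae, af, ag, ah, bc, bd, be, bf, bg, bh, ce, cf, ch, ci, de, df, dh, di, eg, ei, fg, fi, gh, gi, hi
  2-simplices (18): ace, ach, adf, adh, aeg, afg, bcf, bch, bde, bdf, beg, bgh, cei, cfi, dei, dhi, fgi, ghi

so the chain groups are C_0 ≅ Z^9, C_1 ≅ Z^27, C_2 ≅ Z^18.

The boundary map ∂_1: C_1 → C_0 sends each edge [p,q] (with p < q) to q − p. For instance
  ∂dh = h − d.
The resulting 9×27 matrix has rank 8, and its Smith normal form has invariant factors (1,1,1,1,1,1,1,1).

The boundary map ∂_2: C_2 → C_1 sends each 2-simplex [p,q,r] to [q,r] − [p,r] + [p,q]. For instance
  ∂adf = df − af + ad,
  ∂afg = fg − ag + af.
This gives a 27×18 integer matrix of rank 17; reducing to Smith normal form yields diagonal entries (1,1,1,1,1,1,1,1,1,1,1,1,1,1,1,1,1).

From H_k ≅ ker(∂_k) / im(∂_{k+1}) we obtain:

  H_0: rank C_0 − rank ∂_1 = 9 − 8 = 1, and the invariant factors of ∂_1 are all 1, so H_0 = Z.
  H_1: rank ker ∂_1 − rank ∂_2 = (27 − 8) − 17 = 2, and the invariant factors of ∂_2 are all 1, so H_1 = Z^2.
  H_2: rank ker ∂_2 − rank ∂_3 = (18 − 17) − 0 = 1, and there is no ∂_3, so H_2 = Z.

As a check, the Euler characteristic is 9 − 27 + 18 = 0, which agrees with 1 − 2 + 1 = 0.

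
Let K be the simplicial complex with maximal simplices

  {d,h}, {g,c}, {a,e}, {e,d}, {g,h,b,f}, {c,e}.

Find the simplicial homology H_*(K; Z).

Order the vertices as a < b < c < d < e < f < g < h. Listing each simplex with vertices in this order, K has dimension 3 with simplices:

  0-simplices (8): a, b, c, d, e, f, g, h
  1-simplices (11): ae, bf, bg, bh, ce, cg, de, dh, fg, fh, gh
  2-simplices (4): bfg, bfh, bgh, fgh
  3-simplices (1): bfgh

giving chain groups C_0 ≅ Z^8, C_1 ≅ Z^11, C_2 ≅ Z^4, C_3 ≅ Z^1.

Boundary ∂_1: C_1 → C_0 is given by ∂[p,q] = [q] − [p]. For instance
  ∂gh = h − g.
As a 8×11 matrix over Z this has rank 7, with invariant factors (1,1,1,1,1,1,1).

Boundary ∂_2: C_2 → C_1 acts by ∂[p,q,r] = [q,r] − [p,r] + [p,q]. For instance
  ∂bfg = fg − bg + bf,
  ∂bgh = gh − bh + bg.
The resulting 11×4 matrix has rank 3, and its Smith normal form has invariant factors (1,1,1).

The boundary map ∂_3: C_3 → C_2 sends each 3-simplex σ to the alternating sum Σ_i (−1)^i (σ with its i-th vertex removed). For instance
  ∂bfgh = fgh − bgh + bfh − bfg.
This gives a 4×1 integer matrix of rank 1; reducing to Smith normal form yields diagonal entries (1).

Now H_k = ker ∂_k / im ∂_{k+1}, so:

  H_0: rank C_0 − rank ∂_1 = 8 − 7 = 1, and the invariant factors of ∂_1 are all 1, so H_0 = Z.
  H_1: rank ker ∂_1 − rank ∂_2 = (11 − 7) − 3 = 1, and the invariant factors of ∂_2 are all 1, so H_1 = Z.
  H_2: rank ker ∂_2 − rank ∂_3 = (4 − 3) − 1 = 0, and the invariant factors of ∂_3 are all 1, so H_2 = 0.
  H_3: rank ker ∂_3 − rank ∂_4 = (1 − 1) − 0 = 0, and there is no ∂_4, so H_3 = 0.

H_0 ≅ Z,  H_1 ≅ Z,  H_2 = 0,  H_3 = 0.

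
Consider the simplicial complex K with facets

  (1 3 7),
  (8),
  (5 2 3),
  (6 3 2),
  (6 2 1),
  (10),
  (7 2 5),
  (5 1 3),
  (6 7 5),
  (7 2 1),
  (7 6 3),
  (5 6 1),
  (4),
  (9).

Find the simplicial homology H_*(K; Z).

Order the vertices as 1 < 2 < 3 < 4 < 5 < 6 < 7 < 8 < 9 < 10. Listing each simplex with vertices in this order, K has dimension 2 with simplices:

  0-simplices (10): [1], [2], [3], [4], [5], [6], [7], [8], [9], [10]
  1-simplices (15): [1,2], [1,3], [1,5], [1,6], [1,7], [2,3], [2,5], [2,6], [2,7], [3,5], [3,6], [3,7], [5,6], [5,7], [6,7]
  2-simplices (10): [1,2,6], [1,2,7], [1,3,5], [1,3,7], [1,5,6], [2,3,5], [2,3,6], [2,5,7], [3,6,7], [5,6,7]

so the chain groups are C_0 ≅ Z^10, C_1 ≅ Z^15, C_2 ≅ Z^10.

The boundary map ∂_1: C_1 → C_0 is given by ∂[p,q] = [q] − [p]. For instance
  ∂[1,5] = [5] − [1].
The 10×15 boundary matrix has rank 5 and Smith normal form diag(1,1,1,1,1).

The boundary map ∂_2: C_2 → C_1 maps a triangle to the signed sum of its edges. For instance
  ∂[1,3,7] = [3,7] − [1,7] + [1,3],
  ∂[5,6,7] = [6,7] − [5,7] + [5,6].
As a 15×10 matrix over Z this has rank 10, with invariant factors (1,1,1,1,1,1,1,1,1,2).

Reading off H_k = ker ∂_k / im ∂_{k+1}:

  H_0: rank C_0 − rank ∂_1 = 10 − 5 = 5, and the invariant factors of ∂_1 are all 1, so H_0 = Z^5.
  H_1: rank ker ∂_1 − rank ∂_2 = (15 − 5) − 10 = 0, and ∂_2 has invariant factor 2 > 1, so H_1 = Z_2.
  H_2: rank ker ∂_2 − rank ∂_3 = (10 − 10) − 0 = 0, and there is no ∂_3, so H_2 = 0.

H_0 ≅ Z^5,  H_1 ≅ Z_2,  H_2 = 0.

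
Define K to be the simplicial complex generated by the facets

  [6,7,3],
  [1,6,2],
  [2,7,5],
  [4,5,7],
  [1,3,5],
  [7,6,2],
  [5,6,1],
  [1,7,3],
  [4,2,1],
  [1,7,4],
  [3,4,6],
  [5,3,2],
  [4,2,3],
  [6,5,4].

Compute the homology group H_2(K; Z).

Take the total order 1 < 2 < 3 < 4 < 5 < 6 < 7 on the vertex set. Then K (dimension 2) consists of the simplices:

  0-simplices (7): [1], [2], [3], [4], [5], [6], [7]
  1-simplices (21): [1,2], [1,3], [1,4], [1,5], [1,6], [1,7], [2,3], [2,4], [2,5], [2,6], [2,7], [3,4], [3,5], [3,6], [3,7], [4,5], [4,6], [4,7], [5,6], [5,7], [6,7]
  2-simplices (14): [1,2,4], [1,2,6], [1,3,5], [1,3,7], [1,4,7], [1,5,6], [2,3,4], [2,3,5], [2,5,7], [2,6,7], [3,4,6], [3,6,7], [4,5,6], [4,5,7]

so the chain groups are C_0 ≅ Z^7, C_1 ≅ Z^21, C_2 ≅ Z^14.

The boundary map ∂_1: C_1 → C_0 is given by ∂[p,q] = [q] − [p]. For instance
  ∂[1,6] = [6] − [1].
The resulting 7×21 matrix has rank 6, and its Smith normal form has invariant factors (1,1,1,1,1,1).

∂_2: C_2 → C_1 acts by ∂[p,q,r] = [q,r] − [p,r] + [p,q]. For instance
  ∂[2,3,4] = [3,4] − [2,4] + [2,3],
  ∂[3,6,7] = [6,7] − [3,7] + [3,6].
The 21×14 boundary matrix has rank 13 and Smith normal form diag(1,1,1,1,1,1,1,1,1,1,1,1,1).

From H_k ≅ ker(∂_k) / im(∂_{k+1}) we obtain:

  H_2: rank ker ∂_2 − rank ∂_3 = (14 − 13) − 0 = 1, and there is no ∂_3, so H_2 ≅ Z.

H_2 ≅ Z.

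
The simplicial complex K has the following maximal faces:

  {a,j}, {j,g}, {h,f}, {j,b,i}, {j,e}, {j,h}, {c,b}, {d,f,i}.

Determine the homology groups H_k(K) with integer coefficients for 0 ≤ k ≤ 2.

H_0 ≅ Z,  H_1 ≅ Z,  H_2 = 0.

K has 10 vertices, 12 edges, 2 triangles.
rank ∂_0 = 0, rank ∂_1 = 9 ⇒ b_0 = 10 − 0 − 9 = 1; all invariant factors of ∂_1 are 1 so no torsion. So H_0 = Z.
rank ∂_1 = 9, rank ∂_2 = 2 ⇒ b_1 = 12 − 9 − 2 = 1; all invariant factors of ∂_2 are 1 so no torsion. So H_1 = Z.
rank ∂_2 = 2, rank ∂_3 = 0 ⇒ b_2 = 2 − 2 − 0 = 0. So H_2 = 0.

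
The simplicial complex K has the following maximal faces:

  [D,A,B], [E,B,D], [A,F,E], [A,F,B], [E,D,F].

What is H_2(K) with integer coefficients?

Order the vertices as A < B < D < E < F. Listing each simplex with vertices in this order, K has dimension 2 with simplices:

  0-simplices (5): A, B, D, E, F
  1-simplices (10): AB, AD, AE, AF, BD, BE, BF, DE, DF, EF
  2-simplices (5): ABD, ABF, AEF, BDE, DEF

so the chain groups are C_0 ≅ Z^5, C_1 ≅ Z^10, C_2 ≅ Z^5.

Boundary ∂_1: C_1 → C_0 is given by ∂[p,q] = [q] − [p]. For instance
  ∂AB = B − A.
The resulting 5×10 matrix has rank 4, and its Smith normal form has invariant factors (1,1,1,1).

The boundary map ∂_2: C_2 → C_1 sends each 2-simplex [p,q,r] to [q,r] − [p,r] + [p,q]. For instance
  ∂ABD = BD − AD + AB,
  ∂AEF = EF − AF + AE.
This gives a 10×5 integer matrix of rank 5; reducing to Smith normal form yields diagonal entries (1,1,1,1,1).

Computing H_k = (kernel of ∂_k) / (image of ∂_{k+1}):

  H_2: rank ker ∂_2 − rank ∂_3 = (5 − 5) − 0 = 0, and there is no ∂_3, so H_2 ≅ 0.

H_2 = 0.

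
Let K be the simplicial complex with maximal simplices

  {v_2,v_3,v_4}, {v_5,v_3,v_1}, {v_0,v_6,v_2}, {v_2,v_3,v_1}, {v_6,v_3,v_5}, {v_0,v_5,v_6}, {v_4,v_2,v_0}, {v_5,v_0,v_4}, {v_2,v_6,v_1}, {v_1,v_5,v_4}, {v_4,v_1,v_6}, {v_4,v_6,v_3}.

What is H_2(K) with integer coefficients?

Fix the vertex order v_0 < v_1 < v_2 < v_3 < v_4 < v_5 < v_6 and write every simplex with vertices in increasing order. Then dim K = 2 and the simplices of K are:

  0-simplices (7): [v_0], [v_1], [v_2], [v_3], [v_4], [v_5], [v_6]
  1-simplices (18): (18 of them)
  2-simplices (12): (12 of them)

Hence C_0 ≅ Z^7, C_1 ≅ Z^18, C_2 ≅ Z^12.

Boundary ∂_1: C_1 → C_0 maps an edge to its endpoints' difference, ∂[p,q] = q − p.
The 7×18 boundary matrix has rank 6 and Smith normal form diag(1,1,1,1,1,1).

∂_2: C_2 → C_1 sends each 2-simplex [p,q,r] to [q,r] − [p,r] + [p,q]. For instance
  ∂[v_1,v_4,v_6] = [v_4,v_6] − [v_1,v_6] + [v_1,v_4],
  ∂[v_0,v_2,v_6] = [v_2,v_6] − [v_0,v_6] + [v_0,v_2].
The resulting 18×12 matrix has rank 12, and its Smith normal form has invariant factors (1,1,1,1,1,1,1,1,1,1,1,2).

Computing H_k = (kernel of ∂_k) / (image of ∂_{k+1}):

  H_2: rank ker ∂_2 − rank ∂_3 = (12 − 12) − 0 = 0, and there is no ∂_3, so H_2 = 0.

H_2 = 0.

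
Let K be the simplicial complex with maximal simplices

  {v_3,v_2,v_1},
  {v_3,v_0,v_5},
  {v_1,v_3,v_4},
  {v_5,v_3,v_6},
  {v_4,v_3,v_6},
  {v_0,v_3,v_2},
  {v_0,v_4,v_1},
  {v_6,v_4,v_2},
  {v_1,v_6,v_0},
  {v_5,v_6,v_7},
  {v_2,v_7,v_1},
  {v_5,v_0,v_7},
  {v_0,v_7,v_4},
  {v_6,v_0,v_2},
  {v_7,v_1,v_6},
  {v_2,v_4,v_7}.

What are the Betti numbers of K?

Order the vertices as v_0 < v_1 < v_2 < v_3 < v_4 < v_5 < v_6 < v_7. Listing each simplex with vertices in this order, K has dimension 2 with simplices:

  0-simplices (8): [v_0], [v_1], [v_2], [v_3], [v_4], [v_5], [v_6], [v_7]
  1-simplices (24): (24 of them)
  2-simplices (16): (16 of them)

so the chain groups are C_0 ≅ Z^8, C_1 ≅ Z^24, C_2 ≅ Z^16.

The boundary map ∂_1: C_1 → C_0 maps an edge to its endpoints' difference, ∂[p,q] = q − p.
The resulting 8×24 matrix has rank 7, and its Smith normal form has invariant factors (1,1,1,1,1,1,1).

∂_2: C_2 → C_1 maps a triangle to the signed sum of its edges. For instance
  ∂[v_0,v_4,v_7] = [v_4,v_7] − [v_0,v_7] + [v_0,v_4],
  ∂[v_2,v_4,v_6] = [v_4,v_6] − [v_2,v_6] + [v_2,v_4].
The 24×16 boundary matrix has rank 15 and Smith normal form diag(1,1,1,1,1,1,1,1,1,1,1,1,1,1,1).

Now H_k = ker ∂_k / im ∂_{k+1}, so:

  H_0: rank C_0 − rank ∂_1 = 8 − 7 = 1, and the invariant factors of ∂_1 are all 1, so H_0 ≅ Z.
  H_1: rank ker ∂_1 − rank ∂_2 = (24 − 7) − 15 = 2, and the invariant factors of ∂_2 are all 1, so H_1 ≅ Z^2.
  H_2: rank ker ∂_2 − rank ∂_3 = (16 − 15) − 0 = 1, and there is no ∂_3, so H_2 ≅ Z.

Hence the Betti numbers are b_0 = 1, b_1 = 2, b_2 = 1.

b_0 = 1, b_1 = 2, b_2 = 1.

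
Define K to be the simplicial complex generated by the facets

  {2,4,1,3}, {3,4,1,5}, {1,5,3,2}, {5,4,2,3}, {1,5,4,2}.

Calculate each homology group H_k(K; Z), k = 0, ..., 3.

Fix the vertex order 1 < 2 < 3 < 4 < 5 and write every simplex with vertices in increasing order. Then dim K = 3 and the simplices of K are:

  0-simplices (5): [1], [2], [3], [4], [5]
  1-simplices (10): [1,2], [1,3], [1,4], [1,5], [2,3], [2,4], [2,5], [3,4], [3,5], [4,5]
  2-simplices (10): [1,2,3], [1,2,4], [1,2,5], [1,3,4], [1,3,5], [1,4,5], [2,3,4], [2,3,5], [2,4,5], [3,4,5]
  3-simplices (5): [1,2,3,4], [1,2,3,5], [1,2,4,5], [1,3,4,5], [2,3,4,5]

giving chain groups C_0 ≅ Z^5, C_1 ≅ Z^10, C_2 ≅ Z^10, C_3 ≅ Z^5.

∂_1: C_1 → C_0 sends each edge [p,q] (with p < q) to q − p. For instance
  ∂[1,5] = [5] − [1].
This gives a 5×10 integer matrix of rank 4; reducing to Smith normal form yields diagonal entries (1,1,1,1).

Boundary ∂_2: C_2 → C_1 maps a triangle to the signed sum of its edges. For instance
  ∂[1,2,4] = [2,4] − [1,4] + [1,2],
  ∂[1,3,4] = [3,4] − [1,4] + [1,3].
The 10×10 boundary matrix has rank 6 and Smith normal form diag(1,1,1,1,1,1).

∂_3: C_3 → C_2 sends each 3-simplex σ to the alternating sum Σ_i (−1)^i (σ with its i-th vertex removed). For instance
  ∂[1,3,4,5] = [3,4,5] − [1,4,5] + [1,3,5] − [1,3,4],
  ∂[1,2,3,4] = [2,3,4] − [1,3,4] + [1,2,4] − [1,2,3].
As a 10×5 matrix over Z this has rank 4, with invariant factors (1,1,1,1).

Computing H_k = (kernel of ∂_k) / (image of ∂_{k+1}):

  H_0: rank C_0 − rank ∂_1 = 5 − 4 = 1, and the invariant factors of ∂_1 are all 1, so H_0 = Z.
  H_1: rank ker ∂_1 − rank ∂_2 = (10 − 4) − 6 = 0, and the invariant factors of ∂_2 are all 1, so H_1 = 0.
  H_2: rank ker ∂_2 − rank ∂_3 = (10 − 6) − 4 = 0, and the invariant factors of ∂_3 are all 1, so H_2 = 0.
  H_3: rank ker ∂_3 − rank ∂_4 = (5 − 4) − 0 = 1, and there is no ∂_4, so H_3 = Z.

H_0 = Z,  H_1 = 0,  H_2 = 0,  H_3 = Z.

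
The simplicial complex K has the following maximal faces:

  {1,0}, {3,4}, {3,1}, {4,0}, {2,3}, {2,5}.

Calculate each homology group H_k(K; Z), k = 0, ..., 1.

K has 6 vertices, 6 edges.
rank ∂_0 = 0, rank ∂_1 = 5 ⇒ b_0 = 6 − 0 − 5 = 1; all invariant factors of ∂_1 are 1 so no torsion. So H_0 = Z.
rank ∂_1 = 5, rank ∂_2 = 0 ⇒ b_1 = 6 − 5 − 0 = 1. So H_1 = Z.

H_0 = Z,  H_1 = Z.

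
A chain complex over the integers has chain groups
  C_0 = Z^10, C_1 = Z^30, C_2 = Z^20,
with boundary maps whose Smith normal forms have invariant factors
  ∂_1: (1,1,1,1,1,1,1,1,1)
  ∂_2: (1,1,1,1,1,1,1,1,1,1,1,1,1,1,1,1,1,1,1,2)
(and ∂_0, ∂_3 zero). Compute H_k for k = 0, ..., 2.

H_0 ≅ Z,  H_1 ≅ Z ⊕ Z_2,  H_2 = 0.

H_0: b_0 = 10 − 0 − 9 = 1; torsion from ∂_1 factors > 1: none. So H_0 ≅ Z.
H_1: b_1 = 30 − 9 − 20 = 1; torsion from ∂_2 factors > 1: [2]. So H_1 ≅ Z ⊕ Z_2.
H_2: b_2 = 20 − 20 − 0 = 0; torsion from ∂_3 factors > 1: none. So H_2 ≅ 0.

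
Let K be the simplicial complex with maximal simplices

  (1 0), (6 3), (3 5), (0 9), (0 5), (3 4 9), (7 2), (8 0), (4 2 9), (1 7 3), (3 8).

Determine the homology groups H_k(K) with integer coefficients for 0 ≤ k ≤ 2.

Fix the vertex order 0 < 1 < 2 < 3 < 4 < 5 < 6 < 7 < 8 < 9 and write every simplex with vertices in increasing order. Then dim K = 2 and the simplices of K are:

  0-simplices (10): [0], [1], [2], [3], [4], [5], [6], [7], [8], [9]
  1-simplices (16): [0,1], [0,5], [0,8], [0,9], [1,3], [1,7], [2,4], [2,7], [2,9], [3,4], [3,5], [3,6], [3,7], [3,8], [3,9], [4,9]
  2-simplices (3): [1,3,7], [2,4,9], [3,4,9]

so the chain groups are C_0 ≅ Z^10, C_1 ≅ Z^16, C_2 ≅ Z^3.

The boundary map ∂_1: C_1 → C_0 sends each edge [p,q] (with p < q) to q − p.
As a 10×16 matrix over Z this has rank 9, with invariant factors (1,1,1,1,1,1,1,1,1).

Boundary ∂_2: C_2 → C_1 acts by ∂[p,q,r] = [q,r] − [p,r] + [p,q]. For instance
  ∂[2,4,9] = [4,9] − [2,9] + [2,4],
  ∂[1,3,7] = [3,7] − [1,7] + [1,3].
This gives a 16×3 integer matrix of rank 3; reducing to Smith normal form yields diagonal entries (1,1,1).

Now H_k = ker ∂_k / im ∂_{k+1}, so:

  H_0: rank C_0 − rank ∂_1 = 10 − 9 = 1, and the invariant factors of ∂_1 are all 1, so H_0 ≅ Z.
  H_1: rank ker ∂_1 − rank ∂_2 = (16 − 9) − 3 = 4, and the invariant factors of ∂_2 are all 1, so H_1 ≅ Z^4.
  H_2: rank ker ∂_2 − rank ∂_3 = (3 − 3) − 0 = 0, and there is no ∂_3, so H_2 ≅ 0.

As a check, the Euler characteristic is 10 − 16 + 3 = -3, which agrees with 1 − 4 + 0 = -3.

H_0 ≅ Z,  H_1 ≅ Z^4,  H_2 = 0.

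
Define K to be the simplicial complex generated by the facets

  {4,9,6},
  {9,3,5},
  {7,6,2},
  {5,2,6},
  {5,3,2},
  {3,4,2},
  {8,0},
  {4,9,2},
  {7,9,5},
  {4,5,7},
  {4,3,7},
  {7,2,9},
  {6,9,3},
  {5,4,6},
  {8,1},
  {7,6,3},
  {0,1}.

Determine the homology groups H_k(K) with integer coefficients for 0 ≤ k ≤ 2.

H_0 = Z^2,  H_1 = Z^3,  H_2 = Z.

Order the vertices as 0 < 1 < 2 < 3 < 4 < 5 < 6 < 7 < 8 < 9. Listing each simplex with vertices in this order, K has dimension 2 with simplices:

  0-simplices (10): [0], [1], [2], [3], [4], [5], [6], [7], [8], [9]
  1-simplices (24): (24 of them)
  2-simplices (14): [2,3,4], [2,3,5], [2,4,9], [2,5,6], [2,6,7], [2,7,9], [3,4,7], [3,5,9], [3,6,7], [3,6,9], [4,5,6], [4,5,7], [4,6,9], [5,7,9]

so the chain groups are C_0 ≅ Z^10, C_1 ≅ Z^24, C_2 ≅ Z^14.

The boundary map ∂_1: C_1 → C_0 maps an edge to its endpoints' difference, ∂[p,q] = q − p. For instance
  ∂[4,5] = [5] − [4].
This gives a 10×24 integer matrix of rank 8; reducing to Smith normal form yields diagonal entries (1,1,1,1,1,1,1,1).

The boundary map ∂_2: C_2 → C_1 acts by ∂[p,q,r] = [q,r] − [p,r] + [p,q]. For instance
  ∂[4,6,9] = [6,9] − [4,9] + [4,6],
  ∂[2,7,9] = [7,9] − [2,9] + [2,7].
As a 24×14 matrix over Z this has rank 13, with invariant factors (1,1,1,1,1,1,1,1,1,1,1,1,1).

Computing H_k = (kernel of ∂_k) / (image of ∂_{k+1}):

  H_0: rank C_0 − rank ∂_1 = 10 − 8 = 2, and the invariant factors of ∂_1 are all 1, so H_0 ≅ Z^2.
  H_1: rank ker ∂_1 − rank ∂_2 = (24 − 8) − 13 = 3, and the invariant factors of ∂_2 are all 1, so H_1 ≅ Z^3.
  H_2: rank ker ∂_2 − rank ∂_3 = (14 − 13) − 0 = 1, and there is no ∂_3, so H_2 ≅ Z.

As a check, the Euler characteristic is 10 − 24 + 14 = 0, which agrees with 2 − 3 + 1 = 0.
(K is a triangulation of the disjoint union of the torus T^2 and the circle S^1.)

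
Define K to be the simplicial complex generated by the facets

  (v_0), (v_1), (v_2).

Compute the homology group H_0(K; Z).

H_0 = Z^3.

Order the vertices as v_0 < v_1 < v_2. Listing each simplex with vertices in this order, K has dimension 0 with simplices:

  0-simplices (3): [v_0], [v_1], [v_2]

giving chain groups C_0 ≅ Z^3.

Now H_k = ker ∂_k / im ∂_{k+1}, so:

  H_0: rank C_0 − rank ∂_1 = 3 − 0 = 3, and there is no ∂_1, so H_0 ≅ Z^3.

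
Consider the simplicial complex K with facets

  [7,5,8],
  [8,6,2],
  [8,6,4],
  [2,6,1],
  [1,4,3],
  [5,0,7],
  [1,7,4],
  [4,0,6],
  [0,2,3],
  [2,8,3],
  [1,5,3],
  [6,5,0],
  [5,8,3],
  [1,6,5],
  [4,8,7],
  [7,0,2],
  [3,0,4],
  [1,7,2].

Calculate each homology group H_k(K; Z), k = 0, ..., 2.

We work with the vertex ordering 0 < 1 < 2 < 3 < 4 < 5 < 6 < 7 < 8. The simplices of K, each written with vertices in increasing order, are:

  0-simplices (9): [0], [1], [2], [3], [4], [5], [6], [7], [8]
  1-simplices (27): (27 of them)
  2-simplices (18): [0,2,3], [0,2,7], [0,3,4], [0,4,6], [0,5,6], [0,5,7], [1,2,6], [1,2,7], [1,3,4], [1,3,5], [1,4,7], [1,5,6], [2,3,8], [2,6,8], [3,5,8], [4,6,8], [4,7,8], [5,7,8]

so the chain groups are C_0 ≅ Z^9, C_1 ≅ Z^27, C_2 ≅ Z^18.

The boundary map ∂_1: C_1 → C_0 sends each edge [p,q] (with p < q) to q − p.
This gives a 9×27 integer matrix of rank 8; reducing to Smith normal form yields diagonal entries (1,1,1,1,1,1,1,1).

Boundary ∂_2: C_2 → C_1 maps a triangle to the signed sum of its edges. For instance
  ∂[4,7,8] = [7,8] − [4,8] + [4,7],
  ∂[3,5,8] = [5,8] − [3,8] + [3,5].
The 27×18 boundary matrix has rank 17 and Smith normal form diag(1,1,1,1,1,1,1,1,1,1,1,1,1,1,1,1,1).

Reading off H_k = ker ∂_k / im ∂_{k+1}:

  H_0: rank C_0 − rank ∂_1 = 9 − 8 = 1, and the invariant factors of ∂_1 are all 1, so H_0 ≅ Z.
  H_1: rank ker ∂_1 − rank ∂_2 = (27 − 8) − 17 = 2, and the invariant factors of ∂_2 are all 1, so H_1 ≅ Z^2.
  H_2: rank ker ∂_2 − rank ∂_3 = (18 − 17) − 0 = 1, and there is no ∂_3, so H_2 ≅ Z.

(K is a triangulation of the torus T^2.)

H_0 = Z,  H_1 = Z^2,  H_2 = Z.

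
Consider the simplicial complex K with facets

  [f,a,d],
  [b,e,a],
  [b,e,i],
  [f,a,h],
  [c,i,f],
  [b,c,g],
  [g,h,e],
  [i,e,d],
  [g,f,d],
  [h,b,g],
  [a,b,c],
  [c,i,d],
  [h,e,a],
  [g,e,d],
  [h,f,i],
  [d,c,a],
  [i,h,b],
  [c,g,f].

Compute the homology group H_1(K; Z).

H_1 = Z × Z/2.

Order the vertices as a < b < c < d < e < f < g < h < i. Listing each simplex with vertices in this order, K has dimension 2 with simplices:

  0-simplices (9): a, b, c, d, e, f, g, h, i
  1-simplices (27): ab, ac, ad, ae, af, ah, bc, be, bg, bh, bi, cd, cf, cg, ci, de, df, dg, di, eg, eh, ei, fg, fh, fi, gh, hi
  2-simplices (18): abc, abe, acd, adf, aeh, afh, bcg, bei, bgh, bhi, cdi, cfg, cfi, deg, dei, dfg, egh, fhi

Hence C_0 ≅ Z^9, C_1 ≅ Z^27, C_2 ≅ Z^18.

∂_1: C_1 → C_0 maps an edge to its endpoints' difference, ∂[p,q] = q − p. For instance
  ∂ad = d − a.
The 9×27 boundary matrix has rank 8 and Smith normal form diag(1,1,1,1,1,1,1,1).

Boundary ∂_2: C_2 → C_1 sends each 2-simplex [p,q,r] to [q,r] − [p,r] + [p,q]. For instance
  ∂abe = be − ae + ab,
  ∂dfg = fg − dg + df.
This gives a 27×18 integer matrix of rank 18; reducing to Smith normal form yields diagonal entries (1,1,1,1,1,1,1,1,1,1,1,1,1,1,1,1,1,2).

Reading off H_k = ker ∂_k / im ∂_{k+1}:

  H_1: rank ker ∂_1 − rank ∂_2 = (27 − 8) − 18 = 1, and ∂_2 has invariant factor 2 > 1, so H_1 ≅ Z × Z/2.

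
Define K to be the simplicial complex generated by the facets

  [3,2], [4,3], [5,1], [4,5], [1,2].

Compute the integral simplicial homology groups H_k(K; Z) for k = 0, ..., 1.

Take the total order 1 < 2 < 3 < 4 < 5 on the vertex set. Then K (dimension 1) consists of the simplices:

  0-simplices (5): [1], [2], [3], [4], [5]
  1-simplices (5): [1,2], [1,5], [2,3], [3,4], [4,5]

so the chain groups are C_0 ≅ Z^5, C_1 ≅ Z^5.

The boundary map ∂_1: C_1 → C_0 is given by ∂[p,q] = [q] − [p]. For instance
  ∂[4,5] = [5] − [4].
This gives a 5×5 integer matrix of rank 4; reducing to Smith normal form yields diagonal entries (1,1,1,1).

Computing H_k = (kernel of ∂_k) / (image of ∂_{k+1}):

  H_0: rank C_0 − rank ∂_1 = 5 − 4 = 1, and the invariant factors of ∂_1 are all 1, so H_0 = Z.
  H_1: rank ker ∂_1 − rank ∂_2 = (5 − 4) − 0 = 1, and there is no ∂_2, so H_1 = Z.

As a check, the Euler characteristic is 5 − 5 = 0, which agrees with 1 − 1 = 0.

H_0 = Z,  H_1 = Z.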